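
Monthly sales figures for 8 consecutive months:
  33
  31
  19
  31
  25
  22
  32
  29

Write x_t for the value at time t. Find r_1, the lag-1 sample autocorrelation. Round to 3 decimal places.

Mean x̄ = (33 + 31 + 19 + 31 + 25 + 22 + 32 + 29)/8 = 27.7500
Σ(x_t−x̄)(x_{t+1}−x̄) = (17.0625) + (-28.4375) + (-28.4375) + (-8.9375) + (15.8125) + (-24.4375) + (5.3125) = -52.0625
Denominator Σ(x_t−x̄)² = 185.5000
r_1 = -52.0625 / 185.5000 = -0.281

-0.281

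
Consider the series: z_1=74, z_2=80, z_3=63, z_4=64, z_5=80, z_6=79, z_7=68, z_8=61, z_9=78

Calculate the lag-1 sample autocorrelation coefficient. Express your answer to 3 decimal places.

-0.086

Mean z̄ = (74 + 80 + 63 + 64 + 80 + 79 + 68 + 61 + 78)/9 = 71.8889
Numerator Σ_{t=1}^{8}(z_t−z̄)(z_{t+1}−z̄) = -43.0123
Denominator Σ(z_t−z̄)² = 498.8889
r_1 = -43.0123 / 498.8889 = -0.086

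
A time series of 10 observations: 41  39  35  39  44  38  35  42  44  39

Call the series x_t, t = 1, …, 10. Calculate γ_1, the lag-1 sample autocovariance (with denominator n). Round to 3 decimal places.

Mean x̄ = (41 + 39 + 35 + 39 + 44 + 38 + 35 + 42 + 44 + 39)/10 = 39.6000
Σ_{t=1}^{9}(x_t−x̄)(x_{t+1}−x̄) = -0.7600
γ_1 = -0.7600 / 10 = -0.076

-0.076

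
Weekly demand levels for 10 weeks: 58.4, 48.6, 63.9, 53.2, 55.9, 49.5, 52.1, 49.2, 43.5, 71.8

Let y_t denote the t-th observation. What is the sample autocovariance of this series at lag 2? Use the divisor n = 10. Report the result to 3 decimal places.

2.217

Mean ȳ = (58.4 + 48.6 + 63.9 + 53.2 + 55.9 + 49.5 + 52.1 + 49.2 + 43.5 + 71.8)/10 = 54.6100
Σ_{t=1}^{8}(y_t−ȳ)(y_{t+2}−ȳ) = 22.1678
γ_2 = 22.1678 / 10 = 2.217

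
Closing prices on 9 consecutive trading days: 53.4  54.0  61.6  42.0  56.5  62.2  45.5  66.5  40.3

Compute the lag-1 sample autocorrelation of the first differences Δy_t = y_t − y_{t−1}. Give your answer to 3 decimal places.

First differences Δy: 0.6, 7.6, -19.6, 14.5, 5.7, -16.7, 21.0, -26.2
Mean of differences = -1.6375
Numerator Σ(Δy_t−Δȳ)(Δy_{t+1}−Δȳ) = -1324.2527
Denominator Σ(Δy_t−Δȳ)² = 2069.8988
r_1(Δy) = -1324.2527 / 2069.8988 = -0.640

-0.640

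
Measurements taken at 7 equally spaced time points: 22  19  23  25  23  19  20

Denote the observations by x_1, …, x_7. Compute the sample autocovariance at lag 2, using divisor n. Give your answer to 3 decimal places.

Mean x̄ = (22 + 19 + 23 + 25 + 23 + 19 + 20)/7 = 21.5714
Σ_{t=1}^{5}(x_t−x̄)(x_{t+2}−x̄) = -17.2245
γ_2 = -17.2245 / 7 = -2.461

-2.461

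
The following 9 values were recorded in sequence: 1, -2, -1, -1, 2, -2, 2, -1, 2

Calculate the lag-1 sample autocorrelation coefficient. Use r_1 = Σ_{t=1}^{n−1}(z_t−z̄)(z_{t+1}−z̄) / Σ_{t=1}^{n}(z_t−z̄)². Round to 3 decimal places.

Mean z̄ = (1 − 2 − 1 − 1 + 2 − 2 + 2 − 1 + 2)/9 = 0.0000
Numerator Σ_{t=1}^{8}(z_t−z̄)(z_{t+1}−z̄) = -13.0000
Denominator Σ(z_t−z̄)² = 24.0000
r_1 = -13.0000 / 24.0000 = -0.542

-0.542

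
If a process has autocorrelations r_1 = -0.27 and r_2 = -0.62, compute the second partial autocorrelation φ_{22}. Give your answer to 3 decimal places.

φ_{22} = (r_2 − r_1²) / (1 − r_1²)
r_1² = (-0.27)² = 0.0729
Numerator = -0.62 − 0.0729 = -0.6929; denominator = 1 − 0.0729 = 0.9271
φ_{22} = -0.6929 / 0.9271 = -0.747

-0.747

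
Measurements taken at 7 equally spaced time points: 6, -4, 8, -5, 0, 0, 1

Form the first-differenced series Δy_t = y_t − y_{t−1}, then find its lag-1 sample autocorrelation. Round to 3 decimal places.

First differences Δy: -10, 12, -13, 5, 0, 1
Mean of differences = -0.8333
Numerator Σ(Δy_t−Δȳ)(Δy_{t+1}−Δȳ) = -338.3611
Denominator Σ(Δy_t−Δȳ)² = 434.8333
r_1(Δy) = -338.3611 / 434.8333 = -0.778

-0.778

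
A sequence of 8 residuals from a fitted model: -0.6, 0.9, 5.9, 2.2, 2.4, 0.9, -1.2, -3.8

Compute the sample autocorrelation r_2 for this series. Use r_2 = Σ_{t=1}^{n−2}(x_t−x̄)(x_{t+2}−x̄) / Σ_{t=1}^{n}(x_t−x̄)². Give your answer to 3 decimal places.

Mean x̄ = (-0.6 + 0.9 + 5.9 + 2.2 + 2.4 + 0.9 − 1.2 − 3.8)/8 = 0.8375
Deviations from mean: -1.4375, 0.0625, 5.0625, 1.3625, 1.5625, 0.0625, -2.0375, -4.6375
Numerator Σ_{t=1}^{6}(x_t−x̄)(x_{t+2}−x̄) = -2.6703
Denominator Σ(x_t−x̄)² = 57.6588
r_2 = -2.6703 / 57.6588 = -0.046

-0.046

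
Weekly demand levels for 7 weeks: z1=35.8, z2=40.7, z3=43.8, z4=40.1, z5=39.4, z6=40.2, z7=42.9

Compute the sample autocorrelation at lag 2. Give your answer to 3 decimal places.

Mean z̄ = (35.8 + 40.7 + 43.8 + 40.1 + 39.4 + 40.2 + 42.9)/7 = 40.4143
Numerator Σ_{t=1}^{5}(z_t−z̄)(z_{t+2}−z̄) = -21.6004
Denominator Σ(z_t−z̄)² = 40.1886
r_2 = -21.6004 / 40.1886 = -0.537

-0.537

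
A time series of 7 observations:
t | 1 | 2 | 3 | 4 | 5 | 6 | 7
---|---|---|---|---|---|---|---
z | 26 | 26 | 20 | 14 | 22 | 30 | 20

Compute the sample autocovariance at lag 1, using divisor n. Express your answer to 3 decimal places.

Mean z̄ = (26 + 26 + 20 + 14 + 22 + 30 + 20)/7 = 22.5714
Deviations: 3.4286, 3.4286, -2.5714, -8.5714, -0.5714, 7.4286, -2.5714
Σ_{t=1}^{6}(z_t−z̄)(z_{t+1}−z̄) = 6.5306
γ_1 = 6.5306 / 7 = 0.933

0.933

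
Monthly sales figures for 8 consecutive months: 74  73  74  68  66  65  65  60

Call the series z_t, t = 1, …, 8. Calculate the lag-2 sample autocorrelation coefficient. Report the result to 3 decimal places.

0.294

Mean z̄ = (74 + 73 + 74 + 68 + 66 + 65 + 65 + 60)/8 = 68.1250
Σ(z_t−z̄)(z_{t+2}−z̄) = (34.5156) + (-0.6094) + (-12.4844) + (0.3906) + (6.6406) + (25.3906) = 53.8438
Denominator Σ(z_t−z̄)² = 182.8750
r_2 = 53.8438 / 182.8750 = 0.294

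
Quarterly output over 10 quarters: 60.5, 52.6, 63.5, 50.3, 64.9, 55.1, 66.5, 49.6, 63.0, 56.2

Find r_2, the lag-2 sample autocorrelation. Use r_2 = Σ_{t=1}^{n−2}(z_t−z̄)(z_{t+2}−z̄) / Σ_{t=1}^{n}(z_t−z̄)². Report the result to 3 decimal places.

0.727

Mean z̄ = (60.5 + 52.6 + 63.5 + 50.3 + 64.9 + 55.1 + 66.5 + 49.6 + 63.0 + 56.2)/10 = 58.2200
Numerator Σ_{t=1}^{8}(z_t−z̄)(z_{t+2}−z̄) = 255.7252
Denominator Σ(z_t−z̄)² = 351.5360
r_2 = 255.7252 / 351.5360 = 0.727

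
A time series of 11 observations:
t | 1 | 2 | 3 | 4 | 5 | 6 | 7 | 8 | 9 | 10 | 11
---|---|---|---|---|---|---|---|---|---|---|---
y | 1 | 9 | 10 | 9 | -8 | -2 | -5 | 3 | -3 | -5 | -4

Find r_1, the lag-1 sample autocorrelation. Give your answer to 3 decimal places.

Mean ȳ = (1 + 9 + 10 + 9 − 8 − 2 − 5 + 3 − 3 − 5 − 4)/11 = 0.4545
Numerator Σ_{t=1}^{10}(y_t−ȳ)(y_{t+1}−ȳ) = 150.1570
Denominator Σ(y_t−ȳ)² = 412.7273
r_1 = 150.1570 / 412.7273 = 0.364

0.364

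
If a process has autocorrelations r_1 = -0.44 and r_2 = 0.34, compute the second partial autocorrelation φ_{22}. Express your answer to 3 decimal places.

φ_{22} = (r_2 − r_1²) / (1 − r_1²)
r_1² = (-0.44)² = 0.1936
Numerator = 0.34 − 0.1936 = 0.1464; denominator = 1 − 0.1936 = 0.8064
φ_{22} = 0.1464 / 0.8064 = 0.182

0.182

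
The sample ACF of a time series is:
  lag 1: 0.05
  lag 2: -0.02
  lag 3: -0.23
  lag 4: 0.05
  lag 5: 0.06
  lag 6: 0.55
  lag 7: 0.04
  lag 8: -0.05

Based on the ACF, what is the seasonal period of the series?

The largest autocorrelation is r_6 = 0.55; the remaining lags stay at or below 0.06.
The dominant spike at lag 6 indicates a seasonal period of 6.

6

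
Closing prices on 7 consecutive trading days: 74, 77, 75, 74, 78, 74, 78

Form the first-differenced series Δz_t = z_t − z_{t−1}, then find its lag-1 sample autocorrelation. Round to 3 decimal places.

First differences Δz: 3, -2, -1, 4, -4, 4
Mean of differences = 0.6667
Numerator Σ(Δz_t−Δz̄)(Δz_{t+1}−Δz̄) = -38.4444
Denominator Σ(Δz_t−Δz̄)² = 59.3333
r_1(Δz) = -38.4444 / 59.3333 = -0.648

-0.648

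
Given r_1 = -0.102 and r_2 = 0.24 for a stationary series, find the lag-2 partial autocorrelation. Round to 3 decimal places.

0.232

φ_{22} = (r_2 − r_1²) / (1 − r_1²)
r_1² = (-0.102)² = 0.010404
Numerator = 0.24 − 0.0104 = 0.2296; denominator = 1 − 0.0104 = 0.9896
φ_{22} = 0.2296 / 0.9896 = 0.232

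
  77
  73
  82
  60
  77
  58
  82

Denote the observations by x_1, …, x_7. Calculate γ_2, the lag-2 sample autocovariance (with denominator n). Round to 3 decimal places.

43.262

Mean x̄ = (77 + 73 + 82 + 60 + 77 + 58 + 82)/7 = 72.7143
Deviations: 4.2857, 0.2857, 9.2857, -12.7143, 4.2857, -14.7143, 9.2857
Σ_{t=1}^{5}(x_t−x̄)(x_{t+2}−x̄) = 302.8367
γ_2 = 302.8367 / 7 = 43.262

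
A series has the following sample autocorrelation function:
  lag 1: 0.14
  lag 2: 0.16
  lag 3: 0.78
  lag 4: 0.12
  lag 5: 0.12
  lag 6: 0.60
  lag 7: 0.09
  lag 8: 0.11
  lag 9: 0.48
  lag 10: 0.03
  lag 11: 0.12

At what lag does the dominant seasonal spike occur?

The largest autocorrelation is r_3 = 0.78, with weaker echoes at lags 6 (0.60) and 9 (0.48); the remaining lags stay at or below 0.16.
The dominant spike at lag 3 indicates a seasonal period of 3.

3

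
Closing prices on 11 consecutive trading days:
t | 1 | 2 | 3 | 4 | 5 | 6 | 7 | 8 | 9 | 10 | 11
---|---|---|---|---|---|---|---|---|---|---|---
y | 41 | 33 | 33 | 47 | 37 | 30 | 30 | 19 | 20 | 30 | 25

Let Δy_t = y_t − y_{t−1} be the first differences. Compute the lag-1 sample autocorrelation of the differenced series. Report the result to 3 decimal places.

-0.204

First differences Δy: -8, 0, 14, -10, -7, 0, -11, 1, 10, -5
Mean of differences = -1.6000
Numerator Σ(Δy_t−Δȳ)(Δy_{t+1}−Δȳ) = -128.3600
Denominator Σ(Δy_t−Δȳ)² = 630.4000
r_1(Δy) = -128.3600 / 630.4000 = -0.204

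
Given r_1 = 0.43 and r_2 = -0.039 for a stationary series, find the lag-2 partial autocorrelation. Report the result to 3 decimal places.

φ_{22} = (r_2 − r_1²) / (1 − r_1²)
r_1² = (0.43)² = 0.1849
Numerator = -0.039 − 0.1849 = -0.2239; denominator = 1 − 0.1849 = 0.8151
φ_{22} = -0.2239 / 0.8151 = -0.275

-0.275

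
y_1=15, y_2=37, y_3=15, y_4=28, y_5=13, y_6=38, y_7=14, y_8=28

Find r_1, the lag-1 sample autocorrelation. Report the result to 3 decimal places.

-0.833

Mean ȳ = (15 + 37 + 15 + 28 + 13 + 38 + 14 + 28)/8 = 23.5000
Σ(y_t−ȳ)(y_{t+1}−ȳ) = (-114.7500) + (-114.7500) + (-38.2500) + (-47.2500) + (-152.2500) + (-137.7500) + (-42.7500) = -647.7500
Denominator Σ(y_t−ȳ)² = 778.0000
r_1 = -647.7500 / 778.0000 = -0.833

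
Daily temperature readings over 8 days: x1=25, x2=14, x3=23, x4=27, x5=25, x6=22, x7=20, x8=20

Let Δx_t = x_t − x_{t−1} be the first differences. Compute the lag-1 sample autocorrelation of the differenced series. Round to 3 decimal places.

-0.239

First differences Δx: -11, 9, 4, -2, -3, -2, 0
Mean of differences = -0.7143
Numerator Σ(Δx_t−Δx̄)(Δx_{t+1}−Δx̄) = -55.2245
Denominator Σ(Δx_t−Δx̄)² = 231.4286
r_1(Δx) = -55.2245 / 231.4286 = -0.239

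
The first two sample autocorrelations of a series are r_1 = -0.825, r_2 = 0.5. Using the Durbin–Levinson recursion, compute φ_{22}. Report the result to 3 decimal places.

-0.566

φ_{22} = (r_2 − r_1²) / (1 − r_1²)
r_1² = (-0.825)² = 0.680625
Numerator = 0.5 − 0.6806 = -0.1806; denominator = 1 − 0.6806 = 0.3194
φ_{22} = -0.1806 / 0.3194 = -0.566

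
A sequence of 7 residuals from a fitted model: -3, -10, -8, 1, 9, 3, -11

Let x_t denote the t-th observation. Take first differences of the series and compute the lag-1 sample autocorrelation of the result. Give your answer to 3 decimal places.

0.304

First differences Δx: -7, 2, 9, 8, -6, -14
Mean of differences = -1.3333
Numerator Σ(Δx_t−Δx̄)(Δx_{t+1}−Δx̄) = 127.5556
Denominator Σ(Δx_t−Δx̄)² = 419.3333
r_1(Δx) = 127.5556 / 419.3333 = 0.304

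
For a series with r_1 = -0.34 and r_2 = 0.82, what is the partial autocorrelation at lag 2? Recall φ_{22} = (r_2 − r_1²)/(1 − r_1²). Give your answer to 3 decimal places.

0.796

φ_{22} = (r_2 − r_1²) / (1 − r_1²)
r_1² = (-0.34)² = 0.1156
Numerator = 0.82 − 0.1156 = 0.7044; denominator = 1 − 0.1156 = 0.8844
φ_{22} = 0.7044 / 0.8844 = 0.796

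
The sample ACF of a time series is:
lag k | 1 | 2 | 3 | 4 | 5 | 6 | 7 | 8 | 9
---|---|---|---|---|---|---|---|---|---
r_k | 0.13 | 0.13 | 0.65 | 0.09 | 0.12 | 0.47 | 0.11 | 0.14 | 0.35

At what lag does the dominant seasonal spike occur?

The largest autocorrelation is r_3 = 0.65, with weaker echoes at lags 6 (0.47) and 9 (0.35); the remaining lags stay at or below 0.14.
The dominant spike at lag 3 indicates a seasonal period of 3.

3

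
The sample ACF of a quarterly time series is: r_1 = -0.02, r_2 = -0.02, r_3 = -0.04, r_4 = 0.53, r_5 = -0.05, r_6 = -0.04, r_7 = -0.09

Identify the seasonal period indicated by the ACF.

The largest autocorrelation is r_4 = 0.53; the remaining lags stay at or below -0.02.
The dominant spike at lag 4 indicates a seasonal period of 4.

4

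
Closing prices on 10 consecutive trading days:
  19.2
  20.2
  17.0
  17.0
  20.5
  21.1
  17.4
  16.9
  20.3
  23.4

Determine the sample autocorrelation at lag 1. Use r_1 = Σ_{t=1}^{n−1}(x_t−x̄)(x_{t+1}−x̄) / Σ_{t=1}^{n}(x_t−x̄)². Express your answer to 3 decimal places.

0.124

Mean x̄ = (19.2 + 20.2 + 17.0 + 17.0 + 20.5 + 21.1 + 17.4 + 16.9 + 20.3 + 23.4)/10 = 19.3000
Numerator Σ_{t=1}^{9}(x_t−x̄)(x_{t+1}−x̄) = 5.3700
Denominator Σ(x_t−x̄)² = 43.2600
r_1 = 5.3700 / 43.2600 = 0.124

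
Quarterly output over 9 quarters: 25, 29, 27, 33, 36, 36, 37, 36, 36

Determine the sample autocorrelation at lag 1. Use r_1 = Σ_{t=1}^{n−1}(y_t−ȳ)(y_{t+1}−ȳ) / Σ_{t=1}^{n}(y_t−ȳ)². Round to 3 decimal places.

Mean ȳ = (25 + 29 + 27 + 33 + 36 + 36 + 37 + 36 + 36)/9 = 32.7778
Numerator Σ_{t=1}^{8}(y_t−ȳ)(y_{t+1}−ȳ) = 98.6173
Denominator Σ(y_t−ȳ)² = 167.5556
r_1 = 98.6173 / 167.5556 = 0.589

0.589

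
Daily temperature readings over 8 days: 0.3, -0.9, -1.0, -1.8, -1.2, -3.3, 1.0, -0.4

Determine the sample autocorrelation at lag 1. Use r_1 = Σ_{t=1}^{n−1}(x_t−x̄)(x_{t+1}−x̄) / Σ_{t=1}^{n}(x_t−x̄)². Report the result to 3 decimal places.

-0.213

Mean x̄ = (0.3 − 0.9 − 1.0 − 1.8 − 1.2 − 3.3 + 1.0 − 0.4)/8 = -0.9125
Σ(x_t−x̄)(x_{t+1}−x̄) = (0.0152) + (-0.0011) + (0.0777) + (0.2552) + (0.6864) + (-4.5661) + (0.9802) = -2.5527
Denominator Σ(x_t−x̄)² = 11.9688
r_1 = -2.5527 / 11.9688 = -0.213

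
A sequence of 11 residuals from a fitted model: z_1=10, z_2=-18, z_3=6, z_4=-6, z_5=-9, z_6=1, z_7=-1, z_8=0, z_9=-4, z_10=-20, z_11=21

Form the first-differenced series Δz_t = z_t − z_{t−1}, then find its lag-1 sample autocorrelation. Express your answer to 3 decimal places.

-0.441

First differences Δz: -28, 24, -12, -3, 10, -2, 1, -4, -16, 41
Mean of differences = 1.1000
Numerator Σ(Δz_t−Δz̄)(Δz_{t+1}−Δz̄) = -1571.0100
Denominator Σ(Δz_t−Δz̄)² = 3558.9000
r_1(Δz) = -1571.0100 / 3558.9000 = -0.441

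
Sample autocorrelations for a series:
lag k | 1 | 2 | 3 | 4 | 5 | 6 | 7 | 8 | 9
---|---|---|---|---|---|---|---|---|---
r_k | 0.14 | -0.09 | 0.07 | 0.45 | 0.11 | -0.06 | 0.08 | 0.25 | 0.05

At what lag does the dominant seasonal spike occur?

4

The largest autocorrelation is r_4 = 0.45, with a weaker echo at lag 8 (0.25); the remaining lags stay at or below 0.14.
The dominant spike at lag 4 indicates a seasonal period of 4.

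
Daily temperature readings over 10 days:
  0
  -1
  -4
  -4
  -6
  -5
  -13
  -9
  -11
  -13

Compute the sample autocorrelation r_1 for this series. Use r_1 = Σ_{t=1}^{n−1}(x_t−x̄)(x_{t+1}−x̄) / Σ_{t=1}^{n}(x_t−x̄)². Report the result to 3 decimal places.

Mean x̄ = (0 − 1 − 4 − 4 − 6 − 5 − 13 − 9 − 11 − 13)/10 = -6.6000
Numerator Σ_{t=1}^{9}(x_t−x̄)(x_{t+1}−x̄) = 104.6400
Denominator Σ(x_t−x̄)² = 198.4000
r_1 = 104.6400 / 198.4000 = 0.527

0.527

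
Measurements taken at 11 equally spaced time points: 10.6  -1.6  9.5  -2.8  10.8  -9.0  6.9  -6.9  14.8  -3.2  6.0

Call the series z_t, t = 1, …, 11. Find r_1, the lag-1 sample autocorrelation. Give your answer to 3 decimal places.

Mean z̄ = (10.6 − 1.6 + 9.5 − 2.8 + 10.8 − 9.0 + 6.9 − 6.9 + 14.8 − 3.2 + 6.0)/11 = 3.1909
Numerator Σ_{t=1}^{10}(z_t−z̄)(z_{t+1}−z̄) = -533.8037
Denominator Σ(z_t−z̄)² = 659.1491
r_1 = -533.8037 / 659.1491 = -0.810

-0.810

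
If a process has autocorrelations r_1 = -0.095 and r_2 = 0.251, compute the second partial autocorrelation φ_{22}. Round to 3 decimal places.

φ_{22} = (r_2 − r_1²) / (1 − r_1²)
r_1² = (-0.095)² = 0.009025
Numerator = 0.251 − 0.0090 = 0.2420; denominator = 1 − 0.0090 = 0.9910
φ_{22} = 0.2420 / 0.9910 = 0.244

0.244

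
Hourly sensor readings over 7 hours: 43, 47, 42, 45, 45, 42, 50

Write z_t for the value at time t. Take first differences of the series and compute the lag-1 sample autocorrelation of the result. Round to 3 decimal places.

-0.475

First differences Δz: 4, -5, 3, 0, -3, 8
Mean of differences = 1.1667
Numerator Σ(Δz_t−Δz̄)(Δz_{t+1}−Δz̄) = -54.5278
Denominator Σ(Δz_t−Δz̄)² = 114.8333
r_1(Δz) = -54.5278 / 114.8333 = -0.475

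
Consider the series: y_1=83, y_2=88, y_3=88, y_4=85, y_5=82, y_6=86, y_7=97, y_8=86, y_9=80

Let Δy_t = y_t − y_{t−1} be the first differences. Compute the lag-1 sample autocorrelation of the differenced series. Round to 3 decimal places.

First differences Δy: 5, 0, -3, -3, 4, 11, -11, -6
Mean of differences = -0.3750
Numerator Σ(Δy_t−Δȳ)(Δy_{t+1}−Δȳ) = -14.8906
Denominator Σ(Δy_t−Δȳ)² = 335.8750
r_1(Δy) = -14.8906 / 335.8750 = -0.044

-0.044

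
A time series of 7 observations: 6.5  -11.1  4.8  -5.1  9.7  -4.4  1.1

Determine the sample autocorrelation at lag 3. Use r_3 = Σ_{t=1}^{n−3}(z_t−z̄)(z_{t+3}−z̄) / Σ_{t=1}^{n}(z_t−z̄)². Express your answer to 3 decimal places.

-0.507

Mean z̄ = (6.5 − 11.1 + 4.8 − 5.1 + 9.7 − 4.4 + 1.1)/7 = 0.2143
Numerator Σ_{t=1}^{4}(z_t−z̄)(z_{t+3}−z̄) = -166.5949
Denominator Σ(z_t−z̄)² = 328.8486
r_3 = -166.5949 / 328.8486 = -0.507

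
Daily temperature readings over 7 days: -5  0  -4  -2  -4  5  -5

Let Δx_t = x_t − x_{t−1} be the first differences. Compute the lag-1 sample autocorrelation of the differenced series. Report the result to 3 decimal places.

-0.609

First differences Δx: 5, -4, 2, -2, 9, -10
Mean of differences = 0.0000
Numerator Σ(Δx_t−Δx̄)(Δx_{t+1}−Δx̄) = -140.0000
Denominator Σ(Δx_t−Δx̄)² = 230.0000
r_1(Δx) = -140.0000 / 230.0000 = -0.609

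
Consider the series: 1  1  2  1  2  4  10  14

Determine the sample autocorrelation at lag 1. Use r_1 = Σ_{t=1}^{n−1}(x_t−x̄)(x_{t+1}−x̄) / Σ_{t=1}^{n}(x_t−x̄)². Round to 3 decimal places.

0.520

Mean x̄ = (1 + 1 + 2 + 1 + 2 + 4 + 10 + 14)/8 = 4.3750
Deviations from mean: -3.3750, -3.3750, -2.3750, -3.3750, -2.3750, -0.3750, 5.6250, 9.6250
Σ(x_t−x̄)(x_{t+1}−x̄) = (11.3906) + (8.0156) + (8.0156) + (8.0156) + (0.8906) + (-2.1094) + (54.1406) = 88.3594
Denominator Σ(x_t−x̄)² = 169.8750
r_1 = 88.3594 / 169.8750 = 0.520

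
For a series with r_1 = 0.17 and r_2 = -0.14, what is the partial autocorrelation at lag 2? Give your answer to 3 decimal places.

-0.174

φ_{22} = (r_2 − r_1²) / (1 − r_1²)
r_1² = (0.17)² = 0.0289
Numerator = -0.14 − 0.0289 = -0.1689; denominator = 1 − 0.0289 = 0.9711
φ_{22} = -0.1689 / 0.9711 = -0.174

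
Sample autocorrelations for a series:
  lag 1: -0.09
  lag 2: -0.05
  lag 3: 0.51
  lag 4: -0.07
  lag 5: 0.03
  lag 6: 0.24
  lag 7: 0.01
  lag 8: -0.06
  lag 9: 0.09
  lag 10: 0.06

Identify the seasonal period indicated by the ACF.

3

The largest autocorrelation is r_3 = 0.51, with a weaker echo at lag 6 (0.24); the remaining lags stay at or below 0.09.
The dominant spike at lag 3 indicates a seasonal period of 3.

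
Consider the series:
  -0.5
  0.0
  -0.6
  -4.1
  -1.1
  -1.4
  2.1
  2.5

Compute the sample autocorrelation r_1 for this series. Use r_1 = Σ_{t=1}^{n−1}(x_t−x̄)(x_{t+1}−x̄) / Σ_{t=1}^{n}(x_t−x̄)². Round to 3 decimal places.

0.289

Mean x̄ = (-0.5 + 0.0 − 0.6 − 4.1 − 1.1 − 1.4 + 2.1 + 2.5)/8 = -0.3875
Numerator Σ_{t=1}^{7}(x_t−x̄)(x_{t+1}−x̄) = 8.6936
Denominator Σ(x_t−x̄)² = 30.0488
r_1 = 8.6936 / 30.0488 = 0.289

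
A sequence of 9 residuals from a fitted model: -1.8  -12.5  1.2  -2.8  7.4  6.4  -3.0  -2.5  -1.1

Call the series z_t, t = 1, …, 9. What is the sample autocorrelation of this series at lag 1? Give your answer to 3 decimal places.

Mean z̄ = (-1.8 − 12.5 + 1.2 − 2.8 + 7.4 + 6.4 − 3.0 − 2.5 − 1.1)/9 = -0.9667
Numerator Σ_{t=1}^{8}(z_t−z̄)(z_{t+1}−z̄) = 15.2889
Denominator Σ(z_t−z̄)² = 272.5400
r_1 = 15.2889 / 272.5400 = 0.056

0.056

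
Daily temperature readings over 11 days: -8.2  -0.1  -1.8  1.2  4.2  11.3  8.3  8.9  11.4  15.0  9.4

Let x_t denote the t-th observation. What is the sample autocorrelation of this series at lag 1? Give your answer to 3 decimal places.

Mean x̄ = (-8.2 − 0.1 − 1.8 + 1.2 + 4.2 + 11.3 + 8.3 + 8.9 + 11.4 + 15.0 + 9.4)/11 = 5.4182
Numerator Σ_{t=1}^{10}(x_t−x̄)(x_{t+1}−x̄) = 286.6815
Denominator Σ(x_t−x̄)² = 485.7564
r_1 = 286.6815 / 485.7564 = 0.590

0.590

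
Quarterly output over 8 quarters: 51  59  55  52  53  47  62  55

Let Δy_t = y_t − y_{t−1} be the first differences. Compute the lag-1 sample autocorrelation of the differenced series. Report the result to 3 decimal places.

First differences Δy: 8, -4, -3, 1, -6, 15, -7
Mean of differences = 0.5714
Numerator Σ(Δy_t−Δȳ)(Δy_{t+1}−Δȳ) = -226.0408
Denominator Σ(Δy_t−Δȳ)² = 397.7143
r_1(Δy) = -226.0408 / 397.7143 = -0.568

-0.568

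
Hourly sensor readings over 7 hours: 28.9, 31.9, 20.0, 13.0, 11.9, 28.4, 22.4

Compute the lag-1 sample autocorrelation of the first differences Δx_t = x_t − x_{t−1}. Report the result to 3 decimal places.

First differences Δx: 3.0, -11.9, -7.0, -1.1, 16.5, -6.0
Mean of differences = -1.0833
Numerator Σ(Δx_t−Δx̄)(Δx_{t+1}−Δx̄) = -66.8153
Denominator Σ(Δx_t−Δx̄)² = 502.0283
r_1(Δx) = -66.8153 / 502.0283 = -0.133

-0.133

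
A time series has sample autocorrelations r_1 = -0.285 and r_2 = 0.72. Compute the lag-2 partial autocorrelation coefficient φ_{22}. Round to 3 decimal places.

φ_{22} = (r_2 − r_1²) / (1 − r_1²)
r_1² = (-0.285)² = 0.081225
Numerator = 0.72 − 0.0812 = 0.6388; denominator = 1 − 0.0812 = 0.9188
φ_{22} = 0.6388 / 0.9188 = 0.695

0.695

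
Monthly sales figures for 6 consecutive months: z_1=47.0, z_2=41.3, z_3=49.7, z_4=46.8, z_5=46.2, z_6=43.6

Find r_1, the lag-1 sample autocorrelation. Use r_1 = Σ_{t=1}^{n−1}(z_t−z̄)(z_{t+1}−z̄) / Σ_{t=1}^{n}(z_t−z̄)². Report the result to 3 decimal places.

-0.455

Mean z̄ = (47.0 + 41.3 + 49.7 + 46.8 + 46.2 + 43.6)/6 = 45.7667
Deviations from mean: 1.2333, -4.4667, 3.9333, 1.0333, 0.4333, -2.1667
Numerator Σ_{t=1}^{5}(z_t−z̄)(z_{t+1}−z̄) = -19.5044
Denominator Σ(z_t−z̄)² = 42.8933
r_1 = -19.5044 / 42.8933 = -0.455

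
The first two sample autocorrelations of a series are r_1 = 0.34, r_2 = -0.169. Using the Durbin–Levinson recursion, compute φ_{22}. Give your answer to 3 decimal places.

φ_{22} = (r_2 − r_1²) / (1 − r_1²)
r_1² = (0.34)² = 0.1156
Numerator = -0.169 − 0.1156 = -0.2846; denominator = 1 − 0.1156 = 0.8844
φ_{22} = -0.2846 / 0.8844 = -0.322

-0.322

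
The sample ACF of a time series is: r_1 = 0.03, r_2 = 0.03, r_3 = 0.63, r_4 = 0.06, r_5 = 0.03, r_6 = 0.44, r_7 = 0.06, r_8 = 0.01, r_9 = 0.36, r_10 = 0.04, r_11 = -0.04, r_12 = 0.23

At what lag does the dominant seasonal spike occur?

The largest autocorrelation is r_3 = 0.63, with weaker echoes at lags 6 (0.44), 9 (0.36) and 12 (0.23); the remaining lags stay at or below 0.06.
The dominant spike at lag 3 indicates a seasonal period of 3.

3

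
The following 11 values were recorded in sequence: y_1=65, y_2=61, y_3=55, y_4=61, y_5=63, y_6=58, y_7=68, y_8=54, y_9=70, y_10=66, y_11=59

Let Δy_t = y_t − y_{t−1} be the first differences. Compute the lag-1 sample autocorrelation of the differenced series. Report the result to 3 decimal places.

First differences Δy: -4, -6, 6, 2, -5, 10, -14, 16, -4, -7
Mean of differences = -0.6000
Numerator Σ(Δy_t−Δȳ)(Δy_{t+1}−Δȳ) = -457.3600
Denominator Σ(Δy_t−Δȳ)² = 730.4000
r_1(Δy) = -457.3600 / 730.4000 = -0.626

-0.626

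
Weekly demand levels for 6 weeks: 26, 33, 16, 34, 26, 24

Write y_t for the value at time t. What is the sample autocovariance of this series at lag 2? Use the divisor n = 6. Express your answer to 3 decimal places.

Mean ȳ = (26 + 33 + 16 + 34 + 26 + 24)/6 = 26.5000
Σ_{t=1}^{4}(y_t−ȳ)(y_{t+2}−ȳ) = 40.5000
γ_2 = 40.5000 / 6 = 6.750

6.750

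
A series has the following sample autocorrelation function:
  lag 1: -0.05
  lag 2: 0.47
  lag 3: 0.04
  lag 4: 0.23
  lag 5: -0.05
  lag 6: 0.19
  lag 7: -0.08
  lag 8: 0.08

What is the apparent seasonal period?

2

The largest autocorrelation is r_2 = 0.47, with weaker echoes at lags 4 (0.23) and 6 (0.19); the remaining lags stay at or below 0.08.
The dominant spike at lag 2 indicates a seasonal period of 2.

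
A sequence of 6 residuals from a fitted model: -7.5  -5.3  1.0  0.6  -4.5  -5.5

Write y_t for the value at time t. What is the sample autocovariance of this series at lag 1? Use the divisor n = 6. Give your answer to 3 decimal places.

2.607

Mean ȳ = (-7.5 − 5.3 + 1.0 + 0.6 − 4.5 − 5.5)/6 = -3.5333
Deviations: -3.9667, -1.7667, 4.5333, 4.1333, -0.9667, -1.9667
Σ_{t=1}^{5}(y_t−ȳ)(y_{t+1}−ȳ) = 15.6422
γ_1 = 15.6422 / 6 = 2.607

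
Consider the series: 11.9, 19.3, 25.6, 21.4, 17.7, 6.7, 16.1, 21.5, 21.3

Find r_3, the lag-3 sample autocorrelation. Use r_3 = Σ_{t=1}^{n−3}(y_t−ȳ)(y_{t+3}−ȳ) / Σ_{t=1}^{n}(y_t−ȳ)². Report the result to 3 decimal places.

Mean ȳ = (11.9 + 19.3 + 25.6 + 21.4 + 17.7 + 6.7 + 16.1 + 21.5 + 21.3)/9 = 17.9444
Numerator Σ_{t=1}^{6}(y_t−ȳ)(y_{t+3}−ȳ) = -152.2748
Denominator Σ(y_t−ȳ)² = 262.7222
r_3 = -152.2748 / 262.7222 = -0.580

-0.580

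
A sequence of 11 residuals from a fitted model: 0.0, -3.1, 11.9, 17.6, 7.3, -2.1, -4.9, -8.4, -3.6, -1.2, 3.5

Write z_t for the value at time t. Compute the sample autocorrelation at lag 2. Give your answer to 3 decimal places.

Mean z̄ = (0.0 − 3.1 + 11.9 + 17.6 + 7.3 − 2.1 − 4.9 − 8.4 − 3.6 − 1.2 + 3.5)/11 = 1.5455
Numerator Σ_{t=1}^{9}(z_t−z̄)(z_{t+2}−z̄) = -39.9460
Denominator Σ(z_t−z̄)² = 613.6273
r_2 = -39.9460 / 613.6273 = -0.065

-0.065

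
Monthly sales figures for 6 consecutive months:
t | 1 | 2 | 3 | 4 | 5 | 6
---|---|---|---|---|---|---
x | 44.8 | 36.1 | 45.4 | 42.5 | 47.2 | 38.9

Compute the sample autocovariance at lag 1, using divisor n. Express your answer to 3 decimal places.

Mean x̄ = (44.8 + 36.1 + 45.4 + 42.5 + 47.2 + 38.9)/6 = 42.4833
Deviations: 2.3167, -6.3833, 2.9167, 0.0167, 4.7167, -3.5833
Σ_{t=1}^{5}(x_t−x̄)(x_{t+1}−x̄) = -50.1803
γ_1 = -50.1803 / 6 = -8.363

-8.363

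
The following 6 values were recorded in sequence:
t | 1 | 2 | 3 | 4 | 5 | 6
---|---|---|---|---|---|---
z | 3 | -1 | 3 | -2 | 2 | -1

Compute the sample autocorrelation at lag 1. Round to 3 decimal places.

Mean z̄ = (3 − 1 + 3 − 2 + 2 − 1)/6 = 0.6667
Σ(z_t−z̄)(z_{t+1}−z̄) = (-3.8889) + (-3.8889) + (-6.2222) + (-3.5556) + (-2.2222) = -19.7778
Denominator Σ(z_t−z̄)² = 25.3333
r_1 = -19.7778 / 25.3333 = -0.781

-0.781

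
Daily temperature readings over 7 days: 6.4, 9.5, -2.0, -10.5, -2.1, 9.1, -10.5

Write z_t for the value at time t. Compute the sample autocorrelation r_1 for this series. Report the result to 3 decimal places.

-0.067

Mean z̄ = (6.4 + 9.5 − 2.0 − 10.5 − 2.1 + 9.1 − 10.5)/7 = -0.0143
Σ(z_t−z̄)(z_{t+1}−z̄) = (61.0273) + (-18.8927) + (20.8216) + (21.8702) + (-19.0098) + (-95.5698) = -29.7531
Denominator Σ(z_t−z̄)² = 442.9286
r_1 = -29.7531 / 442.9286 = -0.067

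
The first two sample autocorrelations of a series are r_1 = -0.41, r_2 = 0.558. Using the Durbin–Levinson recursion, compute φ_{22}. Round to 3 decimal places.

φ_{22} = (r_2 − r_1²) / (1 − r_1²)
r_1² = (-0.41)² = 0.1681
Numerator = 0.558 − 0.1681 = 0.3899; denominator = 1 − 0.1681 = 0.8319
φ_{22} = 0.3899 / 0.8319 = 0.469

0.469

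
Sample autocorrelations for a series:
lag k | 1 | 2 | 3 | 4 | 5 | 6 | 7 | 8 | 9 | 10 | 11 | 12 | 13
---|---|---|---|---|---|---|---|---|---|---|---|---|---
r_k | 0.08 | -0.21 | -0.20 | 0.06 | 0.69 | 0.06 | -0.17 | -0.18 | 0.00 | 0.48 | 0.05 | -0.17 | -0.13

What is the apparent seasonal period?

The largest autocorrelation is r_5 = 0.69, with a weaker echo at lag 10 (0.48); the remaining lags stay at or below 0.08.
The dominant spike at lag 5 indicates a seasonal period of 5.

5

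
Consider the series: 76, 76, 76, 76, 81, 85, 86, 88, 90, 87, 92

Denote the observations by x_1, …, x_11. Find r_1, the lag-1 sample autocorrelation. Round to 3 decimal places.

Mean x̄ = (76 + 76 + 76 + 76 + 81 + 85 + 86 + 88 + 90 + 87 + 92)/11 = 83.0000
Numerator Σ_{t=1}^{10}(x_t−x̄)(x_{t+1}−x̄) = 277.0000
Denominator Σ(x_t−x̄)² = 384.0000
r_1 = 277.0000 / 384.0000 = 0.721

0.721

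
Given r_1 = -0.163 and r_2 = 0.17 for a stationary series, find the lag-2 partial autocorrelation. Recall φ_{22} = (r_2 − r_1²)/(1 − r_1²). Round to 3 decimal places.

φ_{22} = (r_2 − r_1²) / (1 − r_1²)
r_1² = (-0.163)² = 0.026569
Numerator = 0.17 − 0.0266 = 0.1434; denominator = 1 − 0.0266 = 0.9734
φ_{22} = 0.1434 / 0.9734 = 0.147

0.147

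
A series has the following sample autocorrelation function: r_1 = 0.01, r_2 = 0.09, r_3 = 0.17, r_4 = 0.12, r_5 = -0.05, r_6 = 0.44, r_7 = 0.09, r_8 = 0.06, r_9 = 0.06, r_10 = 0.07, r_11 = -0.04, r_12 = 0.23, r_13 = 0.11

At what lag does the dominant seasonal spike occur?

6

The largest autocorrelation is r_6 = 0.44, with a weaker echo at lag 12 (0.23); the remaining lags stay at or below 0.17.
The dominant spike at lag 6 indicates a seasonal period of 6.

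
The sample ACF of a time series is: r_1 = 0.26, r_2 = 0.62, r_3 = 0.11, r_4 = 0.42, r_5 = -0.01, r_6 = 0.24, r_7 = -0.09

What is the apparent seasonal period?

2

The largest autocorrelation is r_2 = 0.62, with a weaker echo at lag 4 (0.42); the remaining lags stay at or below 0.26.
The dominant spike at lag 2 indicates a seasonal period of 2.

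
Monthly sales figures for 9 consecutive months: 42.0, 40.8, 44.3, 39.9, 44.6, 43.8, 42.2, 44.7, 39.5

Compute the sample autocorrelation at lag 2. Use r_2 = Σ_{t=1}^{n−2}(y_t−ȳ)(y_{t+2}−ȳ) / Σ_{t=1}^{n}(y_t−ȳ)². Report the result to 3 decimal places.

0.218

Mean ȳ = (42.0 + 40.8 + 44.3 + 39.9 + 44.6 + 43.8 + 42.2 + 44.7 + 39.5)/9 = 42.4222
Σ(y_t−ȳ)(y_{t+2}−ȳ) = (-0.7928) + (4.0916) + (4.0894) + (-3.4751) + (-0.4840) + (3.1383) + (0.6494) = 7.2168
Denominator Σ(y_t−ȳ)² = 33.1156
r_2 = 7.2168 / 33.1156 = 0.218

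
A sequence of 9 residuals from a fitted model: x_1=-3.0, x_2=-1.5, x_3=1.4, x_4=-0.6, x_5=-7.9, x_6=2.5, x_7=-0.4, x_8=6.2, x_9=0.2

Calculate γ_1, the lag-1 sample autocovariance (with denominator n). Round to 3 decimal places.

Mean x̄ = (-3.0 − 1.5 + 1.4 − 0.6 − 7.9 + 2.5 − 0.4 + 6.2 + 0.2)/9 = -0.3444
Σ_{t=1}^{8}(x_t−x̄)(x_{t+1}−x̄) = -15.9120
γ_1 = -15.9120 / 9 = -1.768

-1.768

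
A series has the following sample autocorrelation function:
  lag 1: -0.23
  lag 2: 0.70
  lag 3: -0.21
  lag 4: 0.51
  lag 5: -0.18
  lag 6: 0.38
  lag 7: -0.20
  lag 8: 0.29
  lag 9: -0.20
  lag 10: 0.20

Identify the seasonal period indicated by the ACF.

The largest autocorrelation is r_2 = 0.70, with weaker echoes at lags 4 (0.51), 6 (0.38), 8 (0.29) and 10 (0.20); the remaining lags stay at or below -0.18.
The dominant spike at lag 2 indicates a seasonal period of 2.

2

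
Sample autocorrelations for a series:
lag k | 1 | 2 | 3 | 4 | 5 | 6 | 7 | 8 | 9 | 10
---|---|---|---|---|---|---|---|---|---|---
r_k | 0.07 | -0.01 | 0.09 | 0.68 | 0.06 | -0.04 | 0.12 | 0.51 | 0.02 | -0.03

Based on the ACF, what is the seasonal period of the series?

4

The largest autocorrelation is r_4 = 0.68, with a weaker echo at lag 8 (0.51); the remaining lags stay at or below 0.12.
The dominant spike at lag 4 indicates a seasonal period of 4.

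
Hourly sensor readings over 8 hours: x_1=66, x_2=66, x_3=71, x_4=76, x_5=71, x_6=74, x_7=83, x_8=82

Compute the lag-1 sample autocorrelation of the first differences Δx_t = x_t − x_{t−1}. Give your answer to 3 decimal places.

-0.317

First differences Δx: 0, 5, 5, -5, 3, 9, -1
Mean of differences = 2.2857
Numerator Σ(Δx_t−Δx̄)(Δx_{t+1}−Δx̄) = -41.0816
Denominator Σ(Δx_t−Δx̄)² = 129.4286
r_1(Δx) = -41.0816 / 129.4286 = -0.317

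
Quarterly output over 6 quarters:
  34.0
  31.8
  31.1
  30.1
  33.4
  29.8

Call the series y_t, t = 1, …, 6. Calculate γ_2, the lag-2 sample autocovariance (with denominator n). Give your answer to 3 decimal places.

0.080

Mean ȳ = (34.0 + 31.8 + 31.1 + 30.1 + 33.4 + 29.8)/6 = 31.7000
Deviations: 2.3000, 0.1000, -0.6000, -1.6000, 1.7000, -1.9000
Σ_{t=1}^{4}(y_t−ȳ)(y_{t+2}−ȳ) = 0.4800
γ_2 = 0.4800 / 6 = 0.080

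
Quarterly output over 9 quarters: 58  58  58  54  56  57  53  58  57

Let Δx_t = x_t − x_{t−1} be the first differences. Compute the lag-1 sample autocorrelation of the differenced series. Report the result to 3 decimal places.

-0.557

First differences Δx: 0, 0, -4, 2, 1, -4, 5, -1
Mean of differences = -0.1250
Numerator Σ(Δx_t−Δx̄)(Δx_{t+1}−Δx̄) = -35.0156
Denominator Σ(Δx_t−Δx̄)² = 62.8750
r_1(Δx) = -35.0156 / 62.8750 = -0.557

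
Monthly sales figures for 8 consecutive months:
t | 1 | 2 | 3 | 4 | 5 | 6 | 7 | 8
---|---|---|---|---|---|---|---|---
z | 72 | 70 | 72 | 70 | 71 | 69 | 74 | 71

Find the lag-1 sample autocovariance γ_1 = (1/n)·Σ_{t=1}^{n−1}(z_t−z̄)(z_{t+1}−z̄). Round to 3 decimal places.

-1.127

Mean z̄ = (72 + 70 + 72 + 70 + 71 + 69 + 74 + 71)/8 = 71.1250
Σ_{t=1}^{7}(z_t−z̄)(z_{t+1}−z̄) = -9.0156
γ_1 = -9.0156 / 8 = -1.127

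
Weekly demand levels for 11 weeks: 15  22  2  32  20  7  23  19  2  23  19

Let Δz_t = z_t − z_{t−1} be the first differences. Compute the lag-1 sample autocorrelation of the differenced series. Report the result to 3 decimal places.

First differences Δz: 7, -20, 30, -12, -13, 16, -4, -17, 21, -4
Mean of differences = 0.4000
Numerator Σ(Δz_t−Δz̄)(Δz_{t+1}−Δz̄) = -1589.5600
Denominator Σ(Δz_t−Δz̄)² = 2678.4000
r_1(Δz) = -1589.5600 / 2678.4000 = -0.593

-0.593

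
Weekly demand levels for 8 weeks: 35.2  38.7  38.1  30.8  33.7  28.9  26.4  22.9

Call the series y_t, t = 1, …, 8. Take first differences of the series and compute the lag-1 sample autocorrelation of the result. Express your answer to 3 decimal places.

First differences Δy: 3.5, -0.6, -7.3, 2.9, -4.8, -2.5, -3.5
Mean of differences = -1.7571
Numerator Σ(Δy_t−Δȳ)(Δy_{t+1}−Δȳ) = -36.7604
Denominator Σ(Δy_t−Δȳ)² = 94.2371
r_1(Δy) = -36.7604 / 94.2371 = -0.390

-0.390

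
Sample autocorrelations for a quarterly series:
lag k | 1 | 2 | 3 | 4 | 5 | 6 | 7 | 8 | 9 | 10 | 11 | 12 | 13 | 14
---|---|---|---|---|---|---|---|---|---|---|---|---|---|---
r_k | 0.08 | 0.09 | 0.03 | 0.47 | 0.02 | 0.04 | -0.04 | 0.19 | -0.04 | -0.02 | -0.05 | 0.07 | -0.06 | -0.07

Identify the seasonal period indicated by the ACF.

The largest autocorrelation is r_4 = 0.47, with a weaker echo at lag 8 (0.19); the remaining lags stay at or below 0.09.
The dominant spike at lag 4 indicates a seasonal period of 4.

4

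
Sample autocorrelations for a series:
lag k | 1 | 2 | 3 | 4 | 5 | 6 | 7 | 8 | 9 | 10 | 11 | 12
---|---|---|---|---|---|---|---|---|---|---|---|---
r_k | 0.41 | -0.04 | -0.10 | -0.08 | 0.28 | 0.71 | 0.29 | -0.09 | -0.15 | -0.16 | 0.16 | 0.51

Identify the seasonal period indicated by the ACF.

6

The largest autocorrelation is r_6 = 0.71, with a weaker echo at lag 12 (0.51); the remaining lags stay at or below 0.41.
The dominant spike at lag 6 indicates a seasonal period of 6.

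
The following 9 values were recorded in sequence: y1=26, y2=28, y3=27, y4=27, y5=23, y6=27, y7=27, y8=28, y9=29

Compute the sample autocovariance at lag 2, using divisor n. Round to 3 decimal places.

Mean ȳ = (26 + 28 + 27 + 27 + 23 + 27 + 27 + 28 + 29)/9 = 26.8889
Σ_{t=1}^{7}(y_t−ȳ)(y_{t+2}−ȳ) = -0.4691
γ_2 = -0.4691 / 9 = -0.052

-0.052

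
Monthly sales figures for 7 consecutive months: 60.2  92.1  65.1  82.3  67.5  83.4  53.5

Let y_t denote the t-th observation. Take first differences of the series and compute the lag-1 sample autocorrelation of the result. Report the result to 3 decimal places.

First differences Δy: 31.9, -27.0, 17.2, -14.8, 15.9, -29.9
Mean of differences = -1.1167
Numerator Σ(Δy_t−Δȳ)(Δy_{t+1}−Δȳ) = -2301.9519
Denominator Σ(Δy_t−Δȳ)² = 3400.8283
r_1(Δy) = -2301.9519 / 3400.8283 = -0.677

-0.677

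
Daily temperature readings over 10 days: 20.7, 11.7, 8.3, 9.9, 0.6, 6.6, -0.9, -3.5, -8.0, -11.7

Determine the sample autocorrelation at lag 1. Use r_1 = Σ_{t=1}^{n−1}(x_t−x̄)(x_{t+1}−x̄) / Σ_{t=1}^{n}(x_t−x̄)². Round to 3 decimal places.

Mean x̄ = (20.7 + 11.7 + 8.3 + 9.9 + 0.6 + 6.6 − 0.9 − 3.5 − 8.0 − 11.7)/10 = 3.3700
Numerator Σ_{t=1}^{9}(x_t−x̄)(x_{t+1}−x̄) = 455.5841
Denominator Σ(x_t−x̄)² = 876.5810
r_1 = 455.5841 / 876.5810 = 0.520

0.520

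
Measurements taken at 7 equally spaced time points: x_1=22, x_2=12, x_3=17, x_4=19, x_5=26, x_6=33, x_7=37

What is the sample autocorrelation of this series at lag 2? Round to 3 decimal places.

0.080

Mean x̄ = (22 + 12 + 17 + 19 + 26 + 33 + 37)/7 = 23.7143
Σ(x_t−x̄)(x_{t+2}−x̄) = (11.5102) + (55.2245) + (-15.3469) + (-43.7755) + (30.3673) = 37.9796
Denominator Σ(x_t−x̄)² = 475.4286
r_2 = 37.9796 / 475.4286 = 0.080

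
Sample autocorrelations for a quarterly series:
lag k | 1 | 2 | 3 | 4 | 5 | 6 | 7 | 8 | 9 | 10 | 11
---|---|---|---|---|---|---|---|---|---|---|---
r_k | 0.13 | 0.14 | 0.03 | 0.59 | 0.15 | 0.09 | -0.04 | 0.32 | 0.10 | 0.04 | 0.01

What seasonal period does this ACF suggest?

4

The largest autocorrelation is r_4 = 0.59, with a weaker echo at lag 8 (0.32); the remaining lags stay at or below 0.15.
The dominant spike at lag 4 indicates a seasonal period of 4.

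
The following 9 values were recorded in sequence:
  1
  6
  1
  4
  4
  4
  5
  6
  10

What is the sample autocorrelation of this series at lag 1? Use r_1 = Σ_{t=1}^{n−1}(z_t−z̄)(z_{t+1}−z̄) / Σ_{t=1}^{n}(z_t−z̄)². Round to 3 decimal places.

Mean z̄ = (1 + 6 + 1 + 4 + 4 + 4 + 5 + 6 + 10)/9 = 4.5556
Numerator Σ_{t=1}^{8}(z_t−z̄)(z_{t+1}−z̄) = 0.5802
Denominator Σ(z_t−z̄)² = 60.2222
r_1 = 0.5802 / 60.2222 = 0.010

0.010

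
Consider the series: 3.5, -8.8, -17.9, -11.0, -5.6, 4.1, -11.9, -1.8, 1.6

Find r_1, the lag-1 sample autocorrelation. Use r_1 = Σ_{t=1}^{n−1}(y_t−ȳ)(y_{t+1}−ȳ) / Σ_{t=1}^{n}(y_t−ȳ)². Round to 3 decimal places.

Mean ȳ = (3.5 − 8.8 − 17.9 − 11.0 − 5.6 + 4.1 − 11.9 − 1.8 + 1.6)/9 = -5.3111
Numerator Σ_{t=1}^{8}(y_t−ȳ)(y_{t+1}−ȳ) = 22.8443
Denominator Σ(y_t−ȳ)² = 472.8089
r_1 = 22.8443 / 472.8089 = 0.048

0.048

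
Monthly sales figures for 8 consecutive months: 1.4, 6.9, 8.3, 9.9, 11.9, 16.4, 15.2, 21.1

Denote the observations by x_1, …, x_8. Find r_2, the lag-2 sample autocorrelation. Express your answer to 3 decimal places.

Mean x̄ = (1.4 + 6.9 + 8.3 + 9.9 + 11.9 + 16.4 + 15.2 + 21.1)/8 = 11.3875
Deviations from mean: -9.9875, -4.4875, -3.0875, -1.4875, 0.5125, 5.0125, 3.8125, 9.7125
Σ(x_t−x̄)(x_{t+2}−x̄) = (30.8364) + (6.6752) + (-1.5823) + (-7.4561) + (1.9539) + (48.6839) = 79.1109
Denominator Σ(x_t−x̄)² = 265.8888
r_2 = 79.1109 / 265.8888 = 0.298

0.298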